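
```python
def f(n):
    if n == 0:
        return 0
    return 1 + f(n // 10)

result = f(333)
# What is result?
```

Count of digits of 333: 3

Answer: 3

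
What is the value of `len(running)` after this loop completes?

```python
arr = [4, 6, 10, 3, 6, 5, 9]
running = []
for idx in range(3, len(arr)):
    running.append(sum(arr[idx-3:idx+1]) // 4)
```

Number of 4-element averages
`running` takes the values: [] → [5] → [5, 6] → [5, 6, 6] → [5, 6, 6, 5]
So `len(running)` = 4

Answer: 4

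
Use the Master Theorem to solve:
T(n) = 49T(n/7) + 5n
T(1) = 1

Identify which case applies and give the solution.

a=49, b=7, f(n)=5n. log_7(49) = 2. Since c=1 < 2, Case 1 applies: T(n) = Θ(n^log_b(a)) = O(n^2).

Answer: O(n^2) - Case 1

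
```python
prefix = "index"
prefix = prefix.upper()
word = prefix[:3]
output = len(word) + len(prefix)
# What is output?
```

Trace:
`prefix = "index"` → prefix = 'index'
`prefix = prefix.upper()` → prefix = 'INDEX'
`word = prefix[:3]` → word = 'IND'
`output = len(word) + len(prefix)` → output = 8
So output = 8

Answer: 8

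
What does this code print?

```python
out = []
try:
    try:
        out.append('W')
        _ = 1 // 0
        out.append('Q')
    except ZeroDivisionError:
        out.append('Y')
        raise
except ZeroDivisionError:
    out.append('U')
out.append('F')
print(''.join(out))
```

Execution trace: 'W' (inner try body) → 'Y' (inner except ZeroDivisionError) → 'U' (outer except ZeroDivisionError) → 'F' (after the try/except). Output: WYUF

Answer: WYUF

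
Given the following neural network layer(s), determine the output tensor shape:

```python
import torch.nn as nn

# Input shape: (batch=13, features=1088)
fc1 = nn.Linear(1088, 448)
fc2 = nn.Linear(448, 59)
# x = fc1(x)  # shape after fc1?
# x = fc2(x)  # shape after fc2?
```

Input: (13, 1088) -> after fc1: (13, 448) -> Output: (13, 59)

Answer: (13, 59)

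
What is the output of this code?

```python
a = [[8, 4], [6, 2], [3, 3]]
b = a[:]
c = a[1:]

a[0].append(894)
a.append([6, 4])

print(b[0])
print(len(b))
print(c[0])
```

Key concept: slice with nested mutation.
Step by step:
`a = [[8, 4], [6, 2], [3, 3]]` → a = [[8, 4], [6, 2], [3, 3]]
`b = a[:]` → b = [[8, 4], [6, 2], [3, 3]]
`c = a[1:]` → c = [[6, 2], [3, 3]]
`a[0].append(894)` → a = [[8, 4, 894], [6, 2], [3, 3]]; b = [[8, 4, 894], [6, 2], [3, 3]]
`a.append([6, 4])` → a = [[8, 4, 894], [6, 2], [3, 3], [6, 4]]
`print(b[0])` → prints [8, 4, 894]
`print(len(b))` → prints 3
`print(c[0])` → prints [6, 2]

Answer:
[8, 4, 894]
3
[6, 2]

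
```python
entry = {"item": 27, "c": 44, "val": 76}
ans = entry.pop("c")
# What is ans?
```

Trace:
`entry = {"item": 27, "c": 44, "val": 76}` → entry = {'item': 27, 'c': 44, 'val': 76}
`ans = entry.pop("c")` → entry = {'item': 27, 'val': 76}; ans = 44
So ans = 44

Answer: 44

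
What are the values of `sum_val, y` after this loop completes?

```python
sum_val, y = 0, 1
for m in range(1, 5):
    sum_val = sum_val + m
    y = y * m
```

Sum and factorial of 1 to 4
`sum_val, y` takes the values: (0, 1) → (1, 1) → (3, 1) → (3, 2) → (6, 2) → (6, 6) → (10, 6) → (10, 24)

Answer: 10, 24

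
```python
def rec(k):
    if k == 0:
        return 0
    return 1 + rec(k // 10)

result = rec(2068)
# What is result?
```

Count of digits of 2068: 4

Answer: 4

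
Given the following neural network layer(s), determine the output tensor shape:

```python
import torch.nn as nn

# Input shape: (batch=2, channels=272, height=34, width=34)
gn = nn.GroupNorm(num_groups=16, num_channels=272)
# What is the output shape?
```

Input: (2, 272, 34, 34) -> Output: (2, 272, 34, 34)

Answer: (2, 272, 34, 34)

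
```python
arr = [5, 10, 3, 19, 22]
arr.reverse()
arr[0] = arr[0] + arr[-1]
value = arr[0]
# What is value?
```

Trace:
`arr = [5, 10, 3, 19, 22]` → arr = [5, 10, 3, 19, 22]
`arr.reverse()` → arr = [22, 19, 3, 10, 5]
`arr[0] = arr[0] + arr[-1]` → arr = [27, 19, 3, 10, 5]
`value = arr[0]` → value = 27
So value = 27

Answer: 27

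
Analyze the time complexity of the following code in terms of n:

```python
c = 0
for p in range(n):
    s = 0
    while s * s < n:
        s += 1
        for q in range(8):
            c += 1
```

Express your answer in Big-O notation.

Each loop level contributes: n × √n × 1. Multiplying the contributions gives O(n√n).

Answer: O(n√n)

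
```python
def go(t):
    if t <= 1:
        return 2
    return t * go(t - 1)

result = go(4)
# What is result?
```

go(4) = 4 * 3 * 2 * 2 = 48

Answer: 48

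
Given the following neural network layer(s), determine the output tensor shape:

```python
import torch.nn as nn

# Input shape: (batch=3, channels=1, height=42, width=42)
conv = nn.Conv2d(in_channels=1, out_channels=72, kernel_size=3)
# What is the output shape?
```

Input: (3, 1, 42, 42) -> Output: (3, 72, 40, 40)

Answer: (3, 72, 40, 40)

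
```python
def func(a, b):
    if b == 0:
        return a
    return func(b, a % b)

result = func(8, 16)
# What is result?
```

func(8, 16) -> func(16, 8) -> func(8, 0) -> 8

Answer: 8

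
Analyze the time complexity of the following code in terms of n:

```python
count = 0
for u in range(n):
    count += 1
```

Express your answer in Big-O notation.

Each loop level contributes: n. Multiplying the contributions gives O(n).

Answer: O(n)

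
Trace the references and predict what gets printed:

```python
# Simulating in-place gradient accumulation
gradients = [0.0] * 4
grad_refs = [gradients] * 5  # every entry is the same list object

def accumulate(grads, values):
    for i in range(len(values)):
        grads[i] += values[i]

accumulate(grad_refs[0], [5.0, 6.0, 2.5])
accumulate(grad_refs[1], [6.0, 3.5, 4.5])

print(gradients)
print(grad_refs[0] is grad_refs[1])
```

Key concept: gradient accumulation aliasing.
Step by step:
`gradients = [0.0] * 4` → gradients = [0.0, 0.0, 0.0, 0.0]
`grad_refs = [gradients] * 5` → grad_refs = [[0.0, 0.0, 0.0, 0.0], [0.0, 0.0, 0.0, 0.0], [0.0, 0.0, 0.0, 0.0], [0.0, 0.0, 0.0, 0.0], [0.0, 0.0, 0.0, 0.0]]
`accumulate(grad_refs[0], [5.0, 6.0, 2.5])` → gradients = [5.0, 6.0, 2.5, 0.0]; grad_refs = [[5.0, 6.0, 2.5, 0.0], [5.0, 6.0, 2.5, 0.0], [5.0, 6.0, 2.5, 0.0], [5.0, 6.0, 2.5, 0.0], [5.0, 6.0, 2.5, 0.0]]
`accumulate(grad_refs[1], [6.0, 3.5, 4.5])` → gradients = [11.0, 9.5, 7.0, 0.0]; grad_refs = [[11.0, 9.5, 7.0, 0.0], [11.0, 9.5, 7.0, 0.0], [11.0, 9.5, 7.0, 0.0], [11.0, 9.5, 7.0, 0.0], [11.0, 9.5, 7.0, 0.0]]
`print(gradients)` → prints [11.0, 9.5, 7.0, 0.0]
`print(grad_refs[0] is grad_refs[1])` → prints True

Answer:
[11.0, 9.5, 7.0, 0.0]
True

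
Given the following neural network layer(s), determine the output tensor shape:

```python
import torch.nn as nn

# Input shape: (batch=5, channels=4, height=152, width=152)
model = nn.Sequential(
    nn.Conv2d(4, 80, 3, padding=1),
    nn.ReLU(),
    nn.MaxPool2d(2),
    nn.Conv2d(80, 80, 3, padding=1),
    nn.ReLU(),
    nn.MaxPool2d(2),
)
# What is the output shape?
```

Input: (5, 4, 152, 152) -> after first Conv2d: (5, 80, 152, 152) -> after first MaxPool2d: (5, 80, 76, 76) -> after second Conv2d: (5, 80, 76, 76) -> Output: (5, 80, 38, 38)

Answer: (5, 80, 38, 38)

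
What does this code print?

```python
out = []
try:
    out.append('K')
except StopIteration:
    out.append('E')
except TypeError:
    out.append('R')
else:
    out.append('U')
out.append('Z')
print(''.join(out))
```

Execution trace: 'K' (try body, no exception) → 'U' (else) → 'Z' (after the try/except). Output: KUZ

Answer: KUZ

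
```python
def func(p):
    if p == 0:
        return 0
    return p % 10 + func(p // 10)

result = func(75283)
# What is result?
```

Sum of digits of 75283: 3 + 8 + 2 + 5 + 7 = 25

Answer: 25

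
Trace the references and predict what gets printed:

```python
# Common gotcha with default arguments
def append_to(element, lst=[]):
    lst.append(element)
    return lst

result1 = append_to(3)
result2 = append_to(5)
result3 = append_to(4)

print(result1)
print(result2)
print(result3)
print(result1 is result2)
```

Key concept: mutable default argument gotcha.
Step by step:
`result1 = append_to(3)` → result1 = [3]
`result2 = append_to(5)` → result1 = [3, 5] (same object as result2); result2 = [3, 5] (same object as result1)
`result3 = append_to(4)` → result1 = [3, 5, 4] (same object as result2, result3); result2 = [3, 5, 4] (same object as result1, result3); result3 = [3, 5, 4] (same object as result1, result2)
`print(result1)` → prints [3, 5, 4]
`print(result2)` → prints [3, 5, 4]
`print(result3)` → prints [3, 5, 4]
`print(result1 is result2)` → prints True

Answer:
[3, 5, 4]
[3, 5, 4]
[3, 5, 4]
True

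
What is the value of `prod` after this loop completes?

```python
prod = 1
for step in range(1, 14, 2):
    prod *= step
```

Product of 1, 3, 5, ... up to 13
`prod` takes the values: 1 → 3 → 15 → 105 → 945 → 10395 → 135135

Answer: 135135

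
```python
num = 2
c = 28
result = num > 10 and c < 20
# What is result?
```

Trace:
`num = 2` → num = 2
`c = 28` → c = 28
`result = num > 10 and c < 20` → result = False
So result = False

Answer: False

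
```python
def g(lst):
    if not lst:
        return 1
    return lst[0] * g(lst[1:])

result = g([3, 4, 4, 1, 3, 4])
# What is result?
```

Product over [3, 4, 4, 1, 3, 4] = 3 * 4 * 4 * 1 * 3 * 4 = 576

Answer: 576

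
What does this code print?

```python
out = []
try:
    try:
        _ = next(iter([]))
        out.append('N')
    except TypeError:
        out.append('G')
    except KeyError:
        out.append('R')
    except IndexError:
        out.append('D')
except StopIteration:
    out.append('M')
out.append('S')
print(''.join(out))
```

Execution trace: 'M' (outer except StopIteration) → 'S' (after the try/except). Output: MS

Answer: MS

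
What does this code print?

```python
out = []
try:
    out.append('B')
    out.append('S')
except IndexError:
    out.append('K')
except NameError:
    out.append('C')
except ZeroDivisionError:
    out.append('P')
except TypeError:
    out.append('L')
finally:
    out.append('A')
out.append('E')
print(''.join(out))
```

Execution trace: 'B' (try body) → 'S' (try body, no exception) → 'A' (finally) → 'E' (after the try/except). Output: BSAE

Answer: BSAE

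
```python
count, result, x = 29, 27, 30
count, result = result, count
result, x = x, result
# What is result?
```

Trace:
`count, result, x = 29, 27, 30` → count = 29; result = 27; x = 30
`count, result = result, count` → count = 27; result = 29
`result, x = x, result` → result = 30; x = 29
So result = 30

Answer: 30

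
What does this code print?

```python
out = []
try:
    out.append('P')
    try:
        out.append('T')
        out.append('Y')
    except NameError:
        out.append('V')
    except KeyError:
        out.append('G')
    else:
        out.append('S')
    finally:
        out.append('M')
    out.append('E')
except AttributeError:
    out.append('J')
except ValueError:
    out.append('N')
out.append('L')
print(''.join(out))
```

Execution trace: 'P' (try body) → 'T' (inner try body) → 'Y' (inner try body, no exception) → 'S' (inner else) → 'M' (inner finally) → 'E' (try body, no exception) → 'L' (after the try/except). Output: PTYSMEL

Answer: PTYSMEL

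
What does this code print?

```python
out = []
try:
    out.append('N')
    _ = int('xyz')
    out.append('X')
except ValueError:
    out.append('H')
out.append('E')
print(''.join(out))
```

Execution trace: 'N' (try body) → 'H' (except ValueError) → 'E' (after the try/except). Output: NHE

Answer: NHE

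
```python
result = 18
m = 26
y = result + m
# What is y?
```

Trace:
`result = 18` → result = 18
`m = 26` → m = 26
`y = result + m` → y = 44
So y = 44

Answer: 44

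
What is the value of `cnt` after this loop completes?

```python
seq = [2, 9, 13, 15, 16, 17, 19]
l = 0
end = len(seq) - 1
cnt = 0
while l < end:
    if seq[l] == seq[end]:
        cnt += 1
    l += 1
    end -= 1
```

Count matching pairs from ends
`cnt` takes the values: 0

Answer: 0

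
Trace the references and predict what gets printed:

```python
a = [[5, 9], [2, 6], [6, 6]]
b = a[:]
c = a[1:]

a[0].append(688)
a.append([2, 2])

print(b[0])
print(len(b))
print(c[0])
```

Key concept: slice with nested mutation.
Step by step:
`a = [[5, 9], [2, 6], [6, 6]]` → a = [[5, 9], [2, 6], [6, 6]]
`b = a[:]` → b = [[5, 9], [2, 6], [6, 6]]
`c = a[1:]` → c = [[2, 6], [6, 6]]
`a[0].append(688)` → a = [[5, 9, 688], [2, 6], [6, 6]]; b = [[5, 9, 688], [2, 6], [6, 6]]
`a.append([2, 2])` → a = [[5, 9, 688], [2, 6], [6, 6], [2, 2]]
`print(b[0])` → prints [5, 9, 688]
`print(len(b))` → prints 3
`print(c[0])` → prints [2, 6]

Answer:
[5, 9, 688]
3
[2, 6]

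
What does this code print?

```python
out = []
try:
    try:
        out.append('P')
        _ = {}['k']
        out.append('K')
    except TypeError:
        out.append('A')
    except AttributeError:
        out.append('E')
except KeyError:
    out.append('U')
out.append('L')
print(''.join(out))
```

Execution trace: 'P' (try body) → 'U' (outer except KeyError) → 'L' (after the try/except). Output: PUL

Answer: PUL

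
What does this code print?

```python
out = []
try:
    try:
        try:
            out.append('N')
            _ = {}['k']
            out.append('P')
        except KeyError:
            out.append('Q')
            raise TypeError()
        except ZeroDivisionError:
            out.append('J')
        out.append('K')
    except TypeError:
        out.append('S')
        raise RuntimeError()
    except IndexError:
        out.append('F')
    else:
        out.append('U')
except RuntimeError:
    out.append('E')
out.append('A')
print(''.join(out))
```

Execution trace: 'N' (inner try body) → 'Q' (inner except KeyError) → 'S' (except TypeError) → 'E' (outer except RuntimeError) → 'A' (after the try/except). Output: NQSEA

Answer: NQSEA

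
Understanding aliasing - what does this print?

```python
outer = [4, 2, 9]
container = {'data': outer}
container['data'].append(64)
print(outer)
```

Key concept: dict holds reference to list.
Step by step:
`outer = [4, 2, 9]` → outer = [4, 2, 9]
`container = {'data': outer}` → container = {'data': [4, 2, 9]}
`container['data'].append(64)` → outer = [4, 2, 9, 64]; container = {'data': [4, 2, 9, 64]}
`print(outer)` → prints [4, 2, 9, 64]

Answer: [4, 2, 9, 64]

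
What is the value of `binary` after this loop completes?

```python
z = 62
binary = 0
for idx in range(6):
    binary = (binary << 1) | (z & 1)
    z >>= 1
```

Reverse lowest 6 bits of 62
`binary` takes the values: 0 → 1 → 3 → 7 → 15 → 31

Answer: 31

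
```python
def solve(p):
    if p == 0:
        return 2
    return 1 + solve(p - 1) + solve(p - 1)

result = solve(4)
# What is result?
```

solve(p) = 1 + 2·solve(p-1), solve(0)=2. Closed form: (2+1)·2^4 - 1 = 47.

Answer: 47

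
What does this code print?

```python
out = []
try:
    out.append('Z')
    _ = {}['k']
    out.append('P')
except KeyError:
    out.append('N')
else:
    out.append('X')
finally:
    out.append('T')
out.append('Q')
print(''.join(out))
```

Execution trace: 'Z' (try body) → 'N' (except KeyError) → 'T' (finally) → 'Q' (after the try/except). Output: ZNTQ

Answer: ZNTQ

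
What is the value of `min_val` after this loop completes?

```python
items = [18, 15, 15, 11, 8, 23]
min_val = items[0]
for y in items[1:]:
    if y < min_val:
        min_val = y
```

Minimum of [18, 15, 15, 11, 8, 23]
`min_val` takes the values: 18 → 15 → 11 → 8

Answer: 8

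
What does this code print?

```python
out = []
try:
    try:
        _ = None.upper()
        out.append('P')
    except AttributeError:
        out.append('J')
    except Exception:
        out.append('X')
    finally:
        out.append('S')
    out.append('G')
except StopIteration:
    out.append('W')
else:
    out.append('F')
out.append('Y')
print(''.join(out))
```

Execution trace: 'J' (inner except AttributeError) → 'S' (inner finally) → 'G' (try body, no exception) → 'F' (else) → 'Y' (after the try/except). Output: JSGFY

Answer: JSGFY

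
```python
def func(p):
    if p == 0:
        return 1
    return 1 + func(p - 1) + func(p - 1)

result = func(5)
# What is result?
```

func(p) = 1 + 2·func(p-1), func(0)=1. Closed form: (1+1)·2^5 - 1 = 63.

Answer: 63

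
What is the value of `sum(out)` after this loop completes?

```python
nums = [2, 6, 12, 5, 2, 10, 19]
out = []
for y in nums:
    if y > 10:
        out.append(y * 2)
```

Sum of doubled values > 10
`out` takes the values: [] → [24] → [24, 38]
So `sum(out)` = 62

Answer: 62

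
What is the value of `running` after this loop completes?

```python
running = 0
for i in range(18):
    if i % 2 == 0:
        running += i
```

Sum of even numbers 0 to 17
`running` takes the values: 0 → 2 → 6 → 12 → 20 → 30 → 42 → 56 → 72

Answer: 72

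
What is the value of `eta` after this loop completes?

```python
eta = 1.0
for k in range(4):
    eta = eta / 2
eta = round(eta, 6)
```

Halving LR 4 times: 1 / 2^4
`eta` takes the values: 1.0 → 0.5 → 0.25 → 0.125 → 0.0625

Answer: 0.0625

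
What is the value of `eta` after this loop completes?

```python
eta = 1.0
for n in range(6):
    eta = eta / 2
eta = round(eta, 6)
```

Halving LR 6 times: 1 / 2^6
`eta` takes the values: 1.0 → 0.5 → 0.25 → 0.125 → 0.0625 → 0.03125 → 0.015625

Answer: 0.015625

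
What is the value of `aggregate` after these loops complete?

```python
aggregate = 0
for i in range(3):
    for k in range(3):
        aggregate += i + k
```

Sum of all i+k for i,k in 3x3
`aggregate` takes the values: 0 → 1 → 3 → 4 → 6 → 9 → 11 → 14 → 18

Answer: 18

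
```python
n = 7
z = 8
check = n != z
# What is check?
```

Trace:
`n = 7` → n = 7
`z = 8` → z = 8
`check = n != z` → check = True
So check = True

Answer: True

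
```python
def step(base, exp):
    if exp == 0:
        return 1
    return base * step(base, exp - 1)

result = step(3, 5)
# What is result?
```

step(3, 5) = 3 * 3 * 3 * 3 * 3 = 243

Answer: 243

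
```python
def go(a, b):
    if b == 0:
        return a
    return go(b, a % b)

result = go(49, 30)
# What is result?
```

go(49, 30) -> go(30, 19) -> go(19, 11) -> go(11, 8) -> go(8, 3) -> go(3, 2) -> go(2, 1) -> go(1, 0) -> 1

Answer: 1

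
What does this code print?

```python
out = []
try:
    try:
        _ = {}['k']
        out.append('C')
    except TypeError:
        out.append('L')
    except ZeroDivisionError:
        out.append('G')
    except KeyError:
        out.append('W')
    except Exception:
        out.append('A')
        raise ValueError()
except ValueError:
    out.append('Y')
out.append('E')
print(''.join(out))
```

Execution trace: 'W' (except KeyError) → 'E' (after the try/except). Output: WE

Answer: WE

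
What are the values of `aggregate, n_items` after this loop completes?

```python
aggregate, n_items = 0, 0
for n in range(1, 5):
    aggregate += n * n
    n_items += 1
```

Sum of squares and count
`aggregate, n_items` takes the values: (0, 0) → (1, 0) → (1, 1) → (5, 1) → (5, 2) → (14, 2) → (14, 3) → (30, 3) → (30, 4)

Answer: 30, 4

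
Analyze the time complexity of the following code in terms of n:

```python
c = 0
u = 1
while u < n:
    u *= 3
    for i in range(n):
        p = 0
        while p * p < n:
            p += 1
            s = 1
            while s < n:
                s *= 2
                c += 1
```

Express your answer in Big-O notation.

Each loop level contributes: log n × n × √n × log n. Multiplying the contributions gives O(n√n log² n).

Answer: O(n√n log² n)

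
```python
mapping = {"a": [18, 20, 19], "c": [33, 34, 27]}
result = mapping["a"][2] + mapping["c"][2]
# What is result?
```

Trace:
`mapping = {"a": [18, 20, 19], "c": [33, 34, 27]}` → mapping = {'a': [18, 20, 19], 'c': [33, 34, 27]}
`result = mapping["a"][2] + mapping["c"][2]` → result = 46
So result = 46

Answer: 46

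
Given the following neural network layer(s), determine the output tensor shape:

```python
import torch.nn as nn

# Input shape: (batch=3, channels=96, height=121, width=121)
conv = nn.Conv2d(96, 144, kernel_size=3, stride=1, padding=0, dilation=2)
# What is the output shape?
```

Input: (3, 96, 121, 121) -> Output: (3, 144, 117, 117)

Answer: (3, 144, 117, 117)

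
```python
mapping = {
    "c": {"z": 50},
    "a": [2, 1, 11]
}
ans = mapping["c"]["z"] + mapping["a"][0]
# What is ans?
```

Trace:
`mapping = { ...` → mapping = {'c': {'z': 50}, 'a': [2, 1, 11]}
`ans = mapping["c"]["z"] + mapping["a"][0]` → ans = 52
So ans = 52

Answer: 52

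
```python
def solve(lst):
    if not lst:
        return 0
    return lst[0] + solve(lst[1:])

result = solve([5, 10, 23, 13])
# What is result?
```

5 + 10 + 23 + 13 + 0 = 51

Answer: 51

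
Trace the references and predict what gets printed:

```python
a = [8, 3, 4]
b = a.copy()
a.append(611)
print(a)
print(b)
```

Key concept: list.copy() creates independent copy.
Step by step:
`a = [8, 3, 4]` → a = [8, 3, 4]
`b = a.copy()` → b = [8, 3, 4]
`a.append(611)` → a = [8, 3, 4, 611]
`print(a)` → prints [8, 3, 4, 611]
`print(b)` → prints [8, 3, 4]

Answer:
[8, 3, 4, 611]
[8, 3, 4]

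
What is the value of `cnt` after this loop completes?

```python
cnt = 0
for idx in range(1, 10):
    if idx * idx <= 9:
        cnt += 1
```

Count numbers where idx² ≤ 9
`cnt` takes the values: 0 → 1 → 2 → 3

Answer: 3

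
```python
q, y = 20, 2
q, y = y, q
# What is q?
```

Trace:
`q, y = 20, 2` → q = 20; y = 2
`q, y = y, q` → q = 2; y = 20
So q = 2

Answer: 2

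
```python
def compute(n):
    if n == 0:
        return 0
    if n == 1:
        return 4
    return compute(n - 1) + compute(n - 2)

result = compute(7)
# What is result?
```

Build up from base cases: compute(0)=0, compute(1)=4, compute(2)=4, compute(3)=8, compute(4)=12, compute(5)=20, compute(6)=32, ..., compute(7)=52

Answer: 52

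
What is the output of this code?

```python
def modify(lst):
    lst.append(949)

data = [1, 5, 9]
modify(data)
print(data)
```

Key concept: function modifies passed list.
Step by step:
`data = [1, 5, 9]` → data = [1, 5, 9]
`modify(data)` → data = [1, 5, 9, 949]
`print(data)` → prints [1, 5, 9, 949]

Answer: [1, 5, 9, 949]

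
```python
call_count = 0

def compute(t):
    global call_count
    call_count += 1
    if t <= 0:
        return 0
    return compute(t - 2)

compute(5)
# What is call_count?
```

Linear recursion stepping by 2: 4 calls from t=5 down to ≤0.

Answer: 4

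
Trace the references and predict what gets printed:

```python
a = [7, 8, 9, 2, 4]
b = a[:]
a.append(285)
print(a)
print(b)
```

Key concept: slice [:] creates copy.
Step by step:
`a = [7, 8, 9, 2, 4]` → a = [7, 8, 9, 2, 4]
`b = a[:]` → b = [7, 8, 9, 2, 4]
`a.append(285)` → a = [7, 8, 9, 2, 4, 285]
`print(a)` → prints [7, 8, 9, 2, 4, 285]
`print(b)` → prints [7, 8, 9, 2, 4]

Answer:
[7, 8, 9, 2, 4, 285]
[7, 8, 9, 2, 4]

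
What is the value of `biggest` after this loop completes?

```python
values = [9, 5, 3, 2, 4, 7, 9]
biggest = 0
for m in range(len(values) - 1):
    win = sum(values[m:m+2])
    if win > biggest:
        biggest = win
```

Max sum of 2-element window in [9, 5, 3, 2, 4, 7, 9]
`biggest` takes the values: 0 → 14 → 16

Answer: 16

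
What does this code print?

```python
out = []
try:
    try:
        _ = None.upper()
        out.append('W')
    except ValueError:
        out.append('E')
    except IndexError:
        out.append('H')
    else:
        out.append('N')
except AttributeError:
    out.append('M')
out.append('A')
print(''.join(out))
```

Execution trace: 'M' (outer except AttributeError) → 'A' (after the try/except). Output: MA

Answer: MA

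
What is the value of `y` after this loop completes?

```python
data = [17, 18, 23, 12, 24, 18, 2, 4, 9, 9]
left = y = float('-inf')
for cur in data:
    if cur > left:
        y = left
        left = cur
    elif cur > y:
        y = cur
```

Second largest (with repeats) in [17, 18, 23, 12, 24, 18, 2, 4, 9, 9]
`y` takes the values: -inf → 17 → 18 → 23

Answer: 23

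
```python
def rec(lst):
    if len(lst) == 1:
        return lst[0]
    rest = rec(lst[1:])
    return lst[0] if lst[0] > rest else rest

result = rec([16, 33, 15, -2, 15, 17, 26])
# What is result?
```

Recursive max over [16, 33, 15, -2, 15, 17, 26] = 33

Answer: 33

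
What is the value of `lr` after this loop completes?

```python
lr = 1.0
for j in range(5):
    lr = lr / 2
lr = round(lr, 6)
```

Halving LR 5 times: 1 / 2^5
`lr` takes the values: 1.0 → 0.5 → 0.25 → 0.125 → 0.0625 → 0.03125

Answer: 0.03125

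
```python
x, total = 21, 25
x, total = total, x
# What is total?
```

Trace:
`x, total = 21, 25` → x = 21; total = 25
`x, total = total, x` → x = 25; total = 21
So total = 21

Answer: 21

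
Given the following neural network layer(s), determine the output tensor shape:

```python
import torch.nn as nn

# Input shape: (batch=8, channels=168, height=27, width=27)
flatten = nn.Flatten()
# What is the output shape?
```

Input: (8, 168, 27, 27) -> Output: (8, 122472)

Answer: (8, 122472)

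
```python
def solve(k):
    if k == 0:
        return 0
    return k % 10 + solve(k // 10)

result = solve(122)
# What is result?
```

Sum of digits of 122: 2 + 2 + 1 = 5

Answer: 5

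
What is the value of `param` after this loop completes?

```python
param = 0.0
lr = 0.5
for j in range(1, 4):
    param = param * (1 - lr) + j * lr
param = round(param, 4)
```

Moving average with lr=0.5
`param` takes the values: 0.0 → 0.5 → 1.25 → 2.125

Answer: 2.125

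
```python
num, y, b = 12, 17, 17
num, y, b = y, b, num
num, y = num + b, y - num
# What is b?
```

Trace:
`num, y, b = 12, 17, 17` → num = 12; y = 17; b = 17
`num, y, b = y, b, num` → num = 17; y = 17; b = 12
`num, y = num + b, y - num` → num = 29; y = 0
So b = 12

Answer: 12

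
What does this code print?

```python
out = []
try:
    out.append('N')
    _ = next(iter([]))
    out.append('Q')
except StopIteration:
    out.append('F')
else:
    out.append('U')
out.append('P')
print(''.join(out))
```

Execution trace: 'N' (try body) → 'F' (except StopIteration) → 'P' (after the try/except). Output: NFP

Answer: NFP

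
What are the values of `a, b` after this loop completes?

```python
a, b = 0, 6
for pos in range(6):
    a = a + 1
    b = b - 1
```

a goes 0→6, b goes 6→0
`a, b` takes the values: (0, 6) → (1, 6) → (1, 5) → (2, 5) → (2, 4) → (3, 4) → (3, 3) → (4, 3) → (4, 2) → (5, 2) → (5, 1) → (6, 1) → (6, 0)

Answer: 6, 0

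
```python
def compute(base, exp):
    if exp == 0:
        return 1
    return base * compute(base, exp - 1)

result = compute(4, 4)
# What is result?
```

compute(4, 4) = 4 * 4 * 4 * 4 = 256

Answer: 256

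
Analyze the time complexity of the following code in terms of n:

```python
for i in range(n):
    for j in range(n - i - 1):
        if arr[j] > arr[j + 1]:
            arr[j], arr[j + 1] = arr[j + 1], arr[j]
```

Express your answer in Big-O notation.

This is Bubble sort. Time complexity: O(n²).

Answer: O(n²)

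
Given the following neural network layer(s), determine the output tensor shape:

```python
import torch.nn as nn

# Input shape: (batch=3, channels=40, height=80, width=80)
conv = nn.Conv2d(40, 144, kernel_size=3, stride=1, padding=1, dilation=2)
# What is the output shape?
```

Input: (3, 40, 80, 80) -> Output: (3, 144, 78, 78)

Answer: (3, 144, 78, 78)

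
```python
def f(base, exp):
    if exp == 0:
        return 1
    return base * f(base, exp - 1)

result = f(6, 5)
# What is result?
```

f(6, 5) = 6 * 6 * 6 * 6 * 6 = 7776

Answer: 7776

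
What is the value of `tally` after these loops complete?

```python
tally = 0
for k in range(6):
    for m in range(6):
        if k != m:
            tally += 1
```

6² - 6 (exclude diagonal)
`tally` takes the values: 0 → 1 → 2 → 3 → 4 → 5 → 6 → 7 → 8 → 9 → 10 → 11 → 12 → 13 → 14 → 15 → 16 → 17 → 18 → 19 → 20 → 21 → 22 → 23 → 24 → 25 → 26 → 27 → 28 → 29 → 30

Answer: 30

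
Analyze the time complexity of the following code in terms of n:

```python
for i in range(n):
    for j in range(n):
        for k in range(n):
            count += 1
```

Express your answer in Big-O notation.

This is Triple nested loop. Time complexity: O(n³).

Answer: O(n³)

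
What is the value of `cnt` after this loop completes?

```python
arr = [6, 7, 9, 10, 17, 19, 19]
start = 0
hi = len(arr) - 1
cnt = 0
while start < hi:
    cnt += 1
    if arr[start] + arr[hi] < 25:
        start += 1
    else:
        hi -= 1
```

Steps to find pair summing to 25
`cnt` takes the values: 0 → 1 → 2 → 3 → 4 → 5 → 6

Answer: 6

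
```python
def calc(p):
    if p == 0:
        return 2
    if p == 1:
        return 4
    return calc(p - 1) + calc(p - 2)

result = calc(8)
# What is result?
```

Build up from base cases: calc(0)=2, calc(1)=4, calc(2)=6, calc(3)=10, calc(4)=16, calc(5)=26, calc(6)=42, ..., calc(8)=110

Answer: 110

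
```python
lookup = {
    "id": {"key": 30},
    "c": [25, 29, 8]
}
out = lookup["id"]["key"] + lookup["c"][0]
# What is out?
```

Trace:
`lookup = { ...` → lookup = {'id': {'key': 30}, 'c': [25, 29, 8]}
`out = lookup["id"]["key"] + lookup["c"][0]` → out = 55
So out = 55

Answer: 55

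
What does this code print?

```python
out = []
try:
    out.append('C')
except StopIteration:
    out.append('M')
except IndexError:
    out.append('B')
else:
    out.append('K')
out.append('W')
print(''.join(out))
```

Execution trace: 'C' (try body, no exception) → 'K' (else) → 'W' (after the try/except). Output: CKW

Answer: CKW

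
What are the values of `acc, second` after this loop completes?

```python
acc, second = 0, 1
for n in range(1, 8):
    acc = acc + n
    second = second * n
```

Sum and factorial of 1 to 7
`acc, second` takes the values: (0, 1) → (1, 1) → (3, 1) → (3, 2) → (6, 2) → (6, 6) → (10, 6) → (10, 24) → (15, 24) → (15, 120) → (21, 120) → (21, 720) → (28, 720) → (28, 5040)

Answer: 28, 5040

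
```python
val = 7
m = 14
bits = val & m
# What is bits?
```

Trace:
`val = 7` → val = 7
`m = 14` → m = 14
`bits = val & m` → bits = 6
So bits = 6

Answer: 6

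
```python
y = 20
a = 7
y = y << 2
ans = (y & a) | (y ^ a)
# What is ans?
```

Trace:
`y = 20` → y = 20
`a = 7` → a = 7
`y = y << 2` → y = 80
`ans = (y & a) | (y ^ a)` → ans = 87
So ans = 87

Answer: 87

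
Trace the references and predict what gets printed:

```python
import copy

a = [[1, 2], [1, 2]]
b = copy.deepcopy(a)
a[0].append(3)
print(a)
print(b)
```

Key concept: deep copy is fully independent.
Step by step:
`a = [[1, 2], [1, 2]]` → a = [[1, 2], [1, 2]]
`b = copy.deepcopy(a)` → b = [[1, 2], [1, 2]]
`a[0].append(3)` → a = [[1, 2, 3], [1, 2]]
`print(a)` → prints [[1, 2, 3], [1, 2]]
`print(b)` → prints [[1, 2], [1, 2]]

Answer:
[[1, 2, 3], [1, 2]]
[[1, 2], [1, 2]]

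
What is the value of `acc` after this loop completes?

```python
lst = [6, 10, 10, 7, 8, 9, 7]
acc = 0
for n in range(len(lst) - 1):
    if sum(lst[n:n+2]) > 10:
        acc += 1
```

Count windows with sum > 10
`acc` takes the values: 0 → 1 → 2 → 3 → 4 → 5 → 6

Answer: 6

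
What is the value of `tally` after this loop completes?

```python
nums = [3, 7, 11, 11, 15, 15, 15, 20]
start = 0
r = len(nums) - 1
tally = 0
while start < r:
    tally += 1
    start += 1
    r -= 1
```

Iterations until pointers meet (list length 8)
`tally` takes the values: 0 → 1 → 2 → 3 → 4

Answer: 4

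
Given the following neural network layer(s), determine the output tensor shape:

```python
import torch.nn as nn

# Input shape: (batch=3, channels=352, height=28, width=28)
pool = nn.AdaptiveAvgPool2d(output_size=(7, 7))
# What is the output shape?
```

Input: (3, 352, 28, 28) -> Output: (3, 352, 7, 7)

Answer: (3, 352, 7, 7)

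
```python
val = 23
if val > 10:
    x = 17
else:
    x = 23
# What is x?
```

Trace:
`val = 23` → val = 23
`if val > 10: ...` → val > 10 is True → x = 17
So x = 17

Answer: 17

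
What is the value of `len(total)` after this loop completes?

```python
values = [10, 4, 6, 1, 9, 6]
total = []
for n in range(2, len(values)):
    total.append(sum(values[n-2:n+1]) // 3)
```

Number of 3-element averages
`total` takes the values: [] → [6] → [6, 3] → [6, 3, 5] → [6, 3, 5, 5]
So `len(total)` = 4

Answer: 4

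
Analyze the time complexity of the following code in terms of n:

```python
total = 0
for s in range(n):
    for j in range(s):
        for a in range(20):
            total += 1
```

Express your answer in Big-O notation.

Each loop level contributes: n × n × 1. Multiplying the contributions gives O(n^2).

Answer: O(n^2)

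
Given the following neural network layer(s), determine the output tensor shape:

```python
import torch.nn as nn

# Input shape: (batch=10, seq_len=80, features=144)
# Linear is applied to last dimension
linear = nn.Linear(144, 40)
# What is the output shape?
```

Input: (10, 80, 144) -> Output: (10, 80, 40)

Answer: (10, 80, 40)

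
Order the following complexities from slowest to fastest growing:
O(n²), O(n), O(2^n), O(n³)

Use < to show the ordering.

Ordered by growth rate: O(n) < O(n²) < O(n³) < O(2^n)

Answer: O(n) < O(n²) < O(n³) < O(2^n)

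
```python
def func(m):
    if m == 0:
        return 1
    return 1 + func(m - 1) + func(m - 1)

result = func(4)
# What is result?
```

func(m) = 1 + 2·func(m-1), func(0)=1. Closed form: (1+1)·2^4 - 1 = 31.

Answer: 31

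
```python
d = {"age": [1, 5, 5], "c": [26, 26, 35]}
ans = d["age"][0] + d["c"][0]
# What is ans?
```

Trace:
`d = {"age": [1, 5, 5], "c": [26, 26, 35]}` → d = {'age': [1, 5, 5], 'c': [26, 26, 35]}
`ans = d["age"][0] + d["c"][0]` → ans = 27
So ans = 27

Answer: 27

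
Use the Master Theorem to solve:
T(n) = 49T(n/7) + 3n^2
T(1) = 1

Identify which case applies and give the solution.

a=49, b=7, f(n)=3n^2. log_7(49) = 2. Since c=2 = 2, Case 2 applies: T(n) = Θ(n^log_b(a) · log n) = O(n^2 log n).

Answer: O(n^2 log n) - Case 2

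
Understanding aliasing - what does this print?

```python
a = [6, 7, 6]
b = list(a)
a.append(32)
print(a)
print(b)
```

Key concept: list() constructor creates copy.
Step by step:
`a = [6, 7, 6]` → a = [6, 7, 6]
`b = list(a)` → b = [6, 7, 6]
`a.append(32)` → a = [6, 7, 6, 32]
`print(a)` → prints [6, 7, 6, 32]
`print(b)` → prints [6, 7, 6]

Answer:
[6, 7, 6, 32]
[6, 7, 6]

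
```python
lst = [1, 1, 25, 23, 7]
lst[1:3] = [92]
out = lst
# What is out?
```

Trace:
`lst = [1, 1, 25, 23, 7]` → lst = [1, 1, 25, 23, 7]
`lst[1:3] = [92]` → lst = [1, 92, 23, 7]
`out = lst` → out = [1, 92, 23, 7]
So out = [1, 92, 23, 7]

Answer: [1, 92, 23, 7]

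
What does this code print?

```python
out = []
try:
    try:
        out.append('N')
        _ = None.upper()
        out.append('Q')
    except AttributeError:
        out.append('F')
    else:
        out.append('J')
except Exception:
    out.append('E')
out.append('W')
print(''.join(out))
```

Execution trace: 'N' (inner try body) → 'F' (inner except AttributeError) → 'W' (after the try/except). Output: NFW

Answer: NFW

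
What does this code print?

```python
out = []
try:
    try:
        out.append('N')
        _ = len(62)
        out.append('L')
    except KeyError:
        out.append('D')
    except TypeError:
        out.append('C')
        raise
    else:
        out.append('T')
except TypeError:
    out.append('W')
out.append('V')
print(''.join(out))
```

Execution trace: 'N' (inner try body) → 'C' (inner except TypeError) → 'W' (outer except TypeError) → 'V' (after the try/except). Output: NCWV

Answer: NCWV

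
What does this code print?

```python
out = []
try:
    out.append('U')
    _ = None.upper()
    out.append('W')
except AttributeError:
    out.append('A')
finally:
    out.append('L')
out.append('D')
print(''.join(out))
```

Execution trace: 'U' (try body) → 'A' (except AttributeError) → 'L' (finally) → 'D' (after the try/except). Output: UALD

Answer: UALD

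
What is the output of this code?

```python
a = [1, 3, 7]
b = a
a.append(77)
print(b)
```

Key concept: basic list aliasing.
Step by step:
`a = [1, 3, 7]` → a = [1, 3, 7]
`b = a` → b = [1, 3, 7] (same object as a)
`a.append(77)` → a = [1, 3, 7, 77] (same object as b); b = [1, 3, 7, 77] (same object as a)
`print(b)` → prints [1, 3, 7, 77]

Answer: [1, 3, 7, 77]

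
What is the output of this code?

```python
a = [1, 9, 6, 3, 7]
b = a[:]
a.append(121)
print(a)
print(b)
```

Key concept: slice [:] creates copy.
Step by step:
`a = [1, 9, 6, 3, 7]` → a = [1, 9, 6, 3, 7]
`b = a[:]` → b = [1, 9, 6, 3, 7]
`a.append(121)` → a = [1, 9, 6, 3, 7, 121]
`print(a)` → prints [1, 9, 6, 3, 7, 121]
`print(b)` → prints [1, 9, 6, 3, 7]

Answer:
[1, 9, 6, 3, 7, 121]
[1, 9, 6, 3, 7]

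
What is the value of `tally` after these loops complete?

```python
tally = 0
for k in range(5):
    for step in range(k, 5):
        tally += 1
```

Upper triangle: 5 + 4 + ... + 1
`tally` takes the values: 0 → 1 → 2 → 3 → 4 → 5 → 6 → 7 → 8 → 9 → 10 → 11 → 12 → 13 → 14 → 15

Answer: 15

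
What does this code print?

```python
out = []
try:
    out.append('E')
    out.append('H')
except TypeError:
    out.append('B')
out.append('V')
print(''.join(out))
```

Execution trace: 'E' (try body) → 'H' (try body, no exception) → 'V' (after the try/except). Output: EHV

Answer: EHV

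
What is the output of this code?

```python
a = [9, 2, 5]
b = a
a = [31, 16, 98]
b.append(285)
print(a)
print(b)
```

Key concept: rebinding vs mutation: a is rebound to a new list, b still points at the original.
Step by step:
`a = [9, 2, 5]` → a = [9, 2, 5]
`b = a` → b = [9, 2, 5] (same object as a)
`a = [31, 16, 98]` → a = [31, 16, 98]
`b.append(285)` → b = [9, 2, 5, 285]
`print(a)` → prints [31, 16, 98]
`print(b)` → prints [9, 2, 5, 285]

Answer:
[31, 16, 98]
[9, 2, 5, 285]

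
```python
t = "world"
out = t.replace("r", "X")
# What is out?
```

Trace:
`t = "world"` → t = 'world'
`out = t.replace("r", "X")` → out = 'woXld'
So out = 'woXld'

Answer: 'woXld'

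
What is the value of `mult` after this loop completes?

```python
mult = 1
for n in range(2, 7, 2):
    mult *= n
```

Product of even numbers 2 to 6
`mult` takes the values: 1 → 2 → 8 → 48

Answer: 48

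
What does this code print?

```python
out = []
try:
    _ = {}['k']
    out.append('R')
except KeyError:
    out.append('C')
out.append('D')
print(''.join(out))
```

Execution trace: 'C' (except KeyError) → 'D' (after the try/except). Output: CD

Answer: CD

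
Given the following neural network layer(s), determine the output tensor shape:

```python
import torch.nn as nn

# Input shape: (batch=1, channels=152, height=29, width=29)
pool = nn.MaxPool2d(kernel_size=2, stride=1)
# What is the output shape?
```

Input: (1, 152, 29, 29) -> Output: (1, 152, 28, 28)

Answer: (1, 152, 28, 28)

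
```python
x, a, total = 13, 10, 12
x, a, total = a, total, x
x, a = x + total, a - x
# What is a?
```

Trace:
`x, a, total = 13, 10, 12` → x = 13; a = 10; total = 12
`x, a, total = a, total, x` → x = 10; a = 12; total = 13
`x, a = x + total, a - x` → x = 23; a = 2
So a = 2

Answer: 2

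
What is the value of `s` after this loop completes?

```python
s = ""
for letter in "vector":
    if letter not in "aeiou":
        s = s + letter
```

Remove vowels from 'vector'
`s` takes the values: "" → "v" → "vc" → "vct" → "vctr"

Answer: "vctr"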